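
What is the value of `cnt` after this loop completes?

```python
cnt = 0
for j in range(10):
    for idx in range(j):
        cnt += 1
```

Triangle number: 0+1+2+...+9
`cnt` takes the values: 0 → 1 → 2 → 3 → 4 → 5 → 6 → 7 → 8 → 9 → 10 → 11 → 12 → 13 → 14 → 15 → 16 → 17 → 18 → 19 → 20 → 21 → 22 → 23 → 24 → 25 → 26 → 27 → 28 → 29 → … → 41 → 42 → 43 → 44 → 45

Answer: 45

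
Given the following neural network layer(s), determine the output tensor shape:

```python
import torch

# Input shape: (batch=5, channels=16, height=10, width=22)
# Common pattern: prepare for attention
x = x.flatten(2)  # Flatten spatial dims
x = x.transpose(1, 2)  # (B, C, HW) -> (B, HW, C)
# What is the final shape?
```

Input: (5, 16, 10, 22) -> after flatten(2): (5, 16, 220) -> Output: (5, 220, 16)

Answer: (5, 220, 16)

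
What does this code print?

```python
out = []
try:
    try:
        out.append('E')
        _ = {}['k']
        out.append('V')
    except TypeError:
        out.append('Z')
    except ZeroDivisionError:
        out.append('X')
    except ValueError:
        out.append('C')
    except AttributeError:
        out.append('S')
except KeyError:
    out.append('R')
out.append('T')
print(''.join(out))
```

Execution trace: 'E' (try body) → 'R' (outer except KeyError) → 'T' (after the try/except). Output: ERT

Answer: ERT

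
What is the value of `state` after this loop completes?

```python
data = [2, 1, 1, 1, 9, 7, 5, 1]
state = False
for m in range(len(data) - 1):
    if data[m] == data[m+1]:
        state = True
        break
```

Check consecutive duplicates in [2, 1, 1, 1, 9, 7, 5, 1]
`state` takes the values: False → True

Answer: True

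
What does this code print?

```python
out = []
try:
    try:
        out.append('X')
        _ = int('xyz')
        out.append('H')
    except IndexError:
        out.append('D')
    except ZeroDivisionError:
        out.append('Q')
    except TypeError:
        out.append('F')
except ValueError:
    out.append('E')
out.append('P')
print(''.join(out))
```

Execution trace: 'X' (try body) → 'E' (outer except ValueError) → 'P' (after the try/except). Output: XEP

Answer: XEP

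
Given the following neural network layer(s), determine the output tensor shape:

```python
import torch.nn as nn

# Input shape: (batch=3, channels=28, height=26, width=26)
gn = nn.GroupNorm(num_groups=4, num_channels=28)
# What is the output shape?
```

Input: (3, 28, 26, 26) -> Output: (3, 28, 26, 26)

Answer: (3, 28, 26, 26)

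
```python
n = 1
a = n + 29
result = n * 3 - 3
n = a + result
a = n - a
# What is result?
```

Trace:
`n = 1` → n = 1
`a = n + 29` → a = 30
`result = n * 3 - 3` → result = 0
`n = a + result` → n = 30
`a = n - a` → a = 0
So result = 0

Answer: 0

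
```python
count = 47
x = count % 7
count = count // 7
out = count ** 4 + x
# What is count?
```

Trace:
`count = 47` → count = 47
`x = count % 7` → x = 5
`count = count // 7` → count = 6
`out = count ** 4 + x` → out = 1301
So count = 6

Answer: 6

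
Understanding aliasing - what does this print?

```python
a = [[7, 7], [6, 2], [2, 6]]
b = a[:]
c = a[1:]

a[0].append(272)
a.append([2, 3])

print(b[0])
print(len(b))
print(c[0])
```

Key concept: slice with nested mutation.
Step by step:
`a = [[7, 7], [6, 2], [2, 6]]` → a = [[7, 7], [6, 2], [2, 6]]
`b = a[:]` → b = [[7, 7], [6, 2], [2, 6]]
`c = a[1:]` → c = [[6, 2], [2, 6]]
`a[0].append(272)` → a = [[7, 7, 272], [6, 2], [2, 6]]; b = [[7, 7, 272], [6, 2], [2, 6]]
`a.append([2, 3])` → a = [[7, 7, 272], [6, 2], [2, 6], [2, 3]]
`print(b[0])` → prints [7, 7, 272]
`print(len(b))` → prints 3
`print(c[0])` → prints [6, 2]

Answer:
[7, 7, 272]
3
[6, 2]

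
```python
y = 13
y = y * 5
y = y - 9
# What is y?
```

Trace:
`y = 13` → y = 13
`y = y * 5` → y = 65
`y = y - 9` → y = 56
So y = 56

Answer: 56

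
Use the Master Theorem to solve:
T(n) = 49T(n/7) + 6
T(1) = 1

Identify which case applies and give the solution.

a=49, b=7, f(n)=6. log_7(49) = 2. Since c=0 < 2, Case 1 applies: T(n) = Θ(n^log_b(a)) = O(n^2).

Answer: O(n^2) - Case 1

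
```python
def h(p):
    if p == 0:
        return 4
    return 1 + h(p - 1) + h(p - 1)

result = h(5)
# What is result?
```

h(p) = 1 + 2·h(p-1), h(0)=4. Closed form: (4+1)·2^5 - 1 = 159.

Answer: 159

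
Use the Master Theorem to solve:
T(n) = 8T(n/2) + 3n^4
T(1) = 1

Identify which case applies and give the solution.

a=8, b=2, f(n)=3n^4. log_2(8) = 3. Since c=4 > 3 and the regularity condition holds (8(n/2)^4 = (8/2^4)n^4 with 8/2^4 < 1), Case 3 applies: T(n) = Θ(f(n)) = O(n^4).

Answer: O(n^4) - Case 3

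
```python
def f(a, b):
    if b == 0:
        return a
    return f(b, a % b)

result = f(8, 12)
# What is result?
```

f(8, 12) -> f(12, 8) -> f(8, 4) -> f(4, 0) -> 4

Answer: 4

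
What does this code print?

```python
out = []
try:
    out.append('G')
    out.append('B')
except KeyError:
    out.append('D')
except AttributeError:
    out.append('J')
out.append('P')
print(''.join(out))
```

Execution trace: 'G' (try body) → 'B' (try body, no exception) → 'P' (after the try/except). Output: GBP

Answer: GBP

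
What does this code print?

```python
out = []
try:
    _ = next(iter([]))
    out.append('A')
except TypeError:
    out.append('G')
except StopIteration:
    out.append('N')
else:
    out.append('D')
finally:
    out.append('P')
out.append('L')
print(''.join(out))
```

Execution trace: 'N' (except StopIteration) → 'P' (finally) → 'L' (after the try/except). Output: NPL

Answer: NPL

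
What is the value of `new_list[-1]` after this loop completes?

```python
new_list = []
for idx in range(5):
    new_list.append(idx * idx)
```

Last element of squares 0 to 4
`new_list` takes the values: [] → [0] → [0, 1] → [0, 1, 4] → [0, 1, 4, 9] → [0, 1, 4, 9, 16]
So `new_list[-1]` = 16

Answer: 16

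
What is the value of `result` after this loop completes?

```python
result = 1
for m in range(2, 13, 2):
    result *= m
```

Product of even numbers 2 to 12
`result` takes the values: 1 → 2 → 8 → 48 → 384 → 3840 → 46080

Answer: 46080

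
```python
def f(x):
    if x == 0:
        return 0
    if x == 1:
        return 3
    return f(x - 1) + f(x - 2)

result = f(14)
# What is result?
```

Build up from base cases: f(0)=0, f(1)=3, f(2)=3, f(3)=6, f(4)=9, f(5)=15, f(6)=24, ..., f(14)=1131

Answer: 1131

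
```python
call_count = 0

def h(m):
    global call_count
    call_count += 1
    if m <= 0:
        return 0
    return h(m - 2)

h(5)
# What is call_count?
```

Linear recursion stepping by 2: 4 calls from m=5 down to ≤0.

Answer: 4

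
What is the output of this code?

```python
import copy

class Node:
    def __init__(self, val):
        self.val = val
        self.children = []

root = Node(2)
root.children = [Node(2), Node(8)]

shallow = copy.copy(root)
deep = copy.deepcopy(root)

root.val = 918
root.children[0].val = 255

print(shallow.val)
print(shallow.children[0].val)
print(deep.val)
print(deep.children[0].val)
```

Key concept: deep copy with custom objects.
Step by step:
`root = Node(2)` → root = Node(val=2, children=[])
`root.children = [Node(2), Node(8)]` → root = Node(val=2, children=[Node(val=2, children=[]), Node(val=8, children=[])])
`shallow = copy.copy(root)` → shallow = Node(val=2, children=[Node(val=2, children=[]), Node(val=8, children=[])])
`deep = copy.deepcopy(root)` → deep = Node(val=2, children=[Node(val=2, children=[]), Node(val=8, children=[])])
`root.val = 918` → root = Node(val=918, children=[Node(val=2, children=[]), Node(val=8, children=[])])
`root.children[0].val = 255` → root = Node(val=918, children=[Node(val=255, children=[]), Node(val=8, children=[])]); shallow = Node(val=2, children=[Node(val=255, children=[]), Node(val=8, children=[])])
`print(shallow.val)` → prints 2
`print(shallow.children[0].val)` → prints 255
`print(deep.val)` → prints 2
`print(deep.children[0].val)` → prints 2

Answer:
2
255
2
2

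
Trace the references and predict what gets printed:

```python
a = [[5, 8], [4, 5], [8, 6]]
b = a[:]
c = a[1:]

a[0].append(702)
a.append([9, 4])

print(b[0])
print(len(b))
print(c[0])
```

Key concept: slice with nested mutation.
Step by step:
`a = [[5, 8], [4, 5], [8, 6]]` → a = [[5, 8], [4, 5], [8, 6]]
`b = a[:]` → b = [[5, 8], [4, 5], [8, 6]]
`c = a[1:]` → c = [[4, 5], [8, 6]]
`a[0].append(702)` → a = [[5, 8, 702], [4, 5], [8, 6]]; b = [[5, 8, 702], [4, 5], [8, 6]]
`a.append([9, 4])` → a = [[5, 8, 702], [4, 5], [8, 6], [9, 4]]
`print(b[0])` → prints [5, 8, 702]
`print(len(b))` → prints 3
`print(c[0])` → prints [4, 5]

Answer:
[5, 8, 702]
3
[4, 5]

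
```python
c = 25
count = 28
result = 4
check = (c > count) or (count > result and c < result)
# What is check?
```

Trace:
`c = 25` → c = 25
`count = 28` → count = 28
`result = 4` → result = 4
`check = (c > count) or (count > result and c < result)` → check = False
So check = False

Answer: False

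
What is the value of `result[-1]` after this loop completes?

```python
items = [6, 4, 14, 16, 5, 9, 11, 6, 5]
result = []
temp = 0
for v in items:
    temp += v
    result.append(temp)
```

Cumulative sum ends at 76
`result` takes the values: [] → [6] → [6, 10] → [6, 10, 24] → [6, 10, 24, 40] → [6, 10, 24, 40, 45] → [6, 10, 24, 40, 45, 54] → [6, 10, 24, 40, 45, 54, 65] → [6, 10, 24, 40, 45, 54, 65, 71] → [6, 10, 24, 40, 45, 54, 65, 71, 76]
So `result[-1]` = 76

Answer: 76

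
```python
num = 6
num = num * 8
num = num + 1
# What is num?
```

Trace:
`num = 6` → num = 6
`num = num * 8` → num = 48
`num = num + 1` → num = 49
So num = 49

Answer: 49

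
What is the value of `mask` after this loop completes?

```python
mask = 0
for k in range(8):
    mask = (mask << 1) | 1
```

Build 8 consecutive 1-bits: 0b11111111
`mask` takes the values: 0 → 1 → 3 → 7 → 15 → 31 → 63 → 127 → 255

Answer: 255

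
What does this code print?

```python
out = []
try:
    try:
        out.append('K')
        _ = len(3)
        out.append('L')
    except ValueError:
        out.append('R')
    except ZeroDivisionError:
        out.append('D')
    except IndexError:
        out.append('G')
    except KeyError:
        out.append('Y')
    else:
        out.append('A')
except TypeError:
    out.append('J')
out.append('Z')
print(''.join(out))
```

Execution trace: 'K' (try body) → 'J' (outer except TypeError) → 'Z' (after the try/except). Output: KJZ

Answer: KJZ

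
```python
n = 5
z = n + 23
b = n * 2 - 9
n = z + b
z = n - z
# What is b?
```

Trace:
`n = 5` → n = 5
`z = n + 23` → z = 28
`b = n * 2 - 9` → b = 1
`n = z + b` → n = 29
`z = n - z` → z = 1
So b = 1

Answer: 1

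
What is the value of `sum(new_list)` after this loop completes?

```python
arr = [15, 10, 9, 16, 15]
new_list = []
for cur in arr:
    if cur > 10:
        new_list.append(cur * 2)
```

Sum of doubled values > 10
`new_list` takes the values: [] → [30] → [30, 32] → [30, 32, 30]
So `sum(new_list)` = 92

Answer: 92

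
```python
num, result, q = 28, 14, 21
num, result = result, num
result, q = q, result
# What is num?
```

Trace:
`num, result, q = 28, 14, 21` → num = 28; result = 14; q = 21
`num, result = result, num` → num = 14; result = 28
`result, q = q, result` → result = 21; q = 28
So num = 14

Answer: 14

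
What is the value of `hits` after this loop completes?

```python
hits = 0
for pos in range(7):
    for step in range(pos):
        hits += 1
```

Triangle number: 0+1+2+...+6
`hits` takes the values: 0 → 1 → 2 → 3 → 4 → 5 → 6 → 7 → 8 → 9 → 10 → 11 → 12 → 13 → 14 → 15 → 16 → 17 → 18 → 19 → 20 → 21

Answer: 21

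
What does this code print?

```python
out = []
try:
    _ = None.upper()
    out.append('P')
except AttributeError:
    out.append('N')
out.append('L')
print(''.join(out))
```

Execution trace: 'N' (except AttributeError) → 'L' (after the try/except). Output: NL

Answer: NL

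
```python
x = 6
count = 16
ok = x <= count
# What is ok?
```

Trace:
`x = 6` → x = 6
`count = 16` → count = 16
`ok = x <= count` → ok = True
So ok = True

Answer: True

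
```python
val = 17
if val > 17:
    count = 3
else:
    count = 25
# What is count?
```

Trace:
`val = 17` → val = 17
`if val > 17: ...` → val > 17 is False, take else branch → count = 25
So count = 25

Answer: 25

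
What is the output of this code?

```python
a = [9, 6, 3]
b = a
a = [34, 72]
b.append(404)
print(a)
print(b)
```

Key concept: rebinding vs mutation: a is rebound to a new list, b still points at the original.
Step by step:
`a = [9, 6, 3]` → a = [9, 6, 3]
`b = a` → b = [9, 6, 3] (same object as a)
`a = [34, 72]` → a = [34, 72]
`b.append(404)` → b = [9, 6, 3, 404]
`print(a)` → prints [34, 72]
`print(b)` → prints [9, 6, 3, 404]

Answer:
[34, 72]
[9, 6, 3, 404]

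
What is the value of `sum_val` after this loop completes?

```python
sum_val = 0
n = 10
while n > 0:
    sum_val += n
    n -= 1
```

Sum 10 down to 1
`sum_val` takes the values: 0 → 10 → 19 → 27 → 34 → 40 → 45 → 49 → 52 → 54 → 55

Answer: 55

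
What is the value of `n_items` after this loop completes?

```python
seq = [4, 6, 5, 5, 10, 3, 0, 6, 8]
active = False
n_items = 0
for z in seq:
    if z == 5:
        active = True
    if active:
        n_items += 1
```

Count elements after first 5 in [4, 6, 5, 5, 10, 3, 0, 6, 8]
`n_items` takes the values: 0 → 1 → 2 → 3 → 4 → 5 → 6 → 7

Answer: 7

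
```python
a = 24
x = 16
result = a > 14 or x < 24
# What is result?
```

Trace:
`a = 24` → a = 24
`x = 16` → x = 16
`result = a > 14 or x < 24` → result = True
So result = True

Answer: True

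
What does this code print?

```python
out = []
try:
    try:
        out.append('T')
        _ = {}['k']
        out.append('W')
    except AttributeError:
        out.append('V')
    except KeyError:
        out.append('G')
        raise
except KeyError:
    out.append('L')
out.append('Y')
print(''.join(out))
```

Execution trace: 'T' (try body) → 'G' (except KeyError) → 'L' (outer except KeyError) → 'Y' (after the try/except). Output: TGLY

Answer: TGLY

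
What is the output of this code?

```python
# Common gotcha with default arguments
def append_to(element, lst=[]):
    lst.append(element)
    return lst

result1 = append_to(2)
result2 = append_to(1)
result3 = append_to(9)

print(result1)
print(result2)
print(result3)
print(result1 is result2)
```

Key concept: mutable default argument gotcha.
Step by step:
`result1 = append_to(2)` → result1 = [2]
`result2 = append_to(1)` → result1 = [2, 1] (same object as result2); result2 = [2, 1] (same object as result1)
`result3 = append_to(9)` → result1 = [2, 1, 9] (same object as result2, result3); result2 = [2, 1, 9] (same object as result1, result3); result3 = [2, 1, 9] (same object as result1, result2)
`print(result1)` → prints [2, 1, 9]
`print(result2)` → prints [2, 1, 9]
`print(result3)` → prints [2, 1, 9]
`print(result1 is result2)` → prints True

Answer:
[2, 1, 9]
[2, 1, 9]
[2, 1, 9]
True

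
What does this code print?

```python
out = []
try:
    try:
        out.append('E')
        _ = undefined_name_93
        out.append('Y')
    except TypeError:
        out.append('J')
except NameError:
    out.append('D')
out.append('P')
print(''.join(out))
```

Execution trace: 'E' (try body) → 'D' (outer except NameError) → 'P' (after the try/except). Output: EDP

Answer: EDP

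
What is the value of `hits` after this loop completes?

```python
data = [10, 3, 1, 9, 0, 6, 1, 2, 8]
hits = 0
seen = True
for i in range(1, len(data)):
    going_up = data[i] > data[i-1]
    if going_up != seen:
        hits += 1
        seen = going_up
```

Count direction changes in [10, 3, 1, 9, 0, 6, 1, 2, 8]
`hits` takes the values: 0 → 1 → 2 → 3 → 4 → 5 → 6

Answer: 6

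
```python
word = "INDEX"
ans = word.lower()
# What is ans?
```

Trace:
`word = "INDEX"` → word = 'INDEX'
`ans = word.lower()` → ans = 'index'
So ans = 'index'

Answer: 'index'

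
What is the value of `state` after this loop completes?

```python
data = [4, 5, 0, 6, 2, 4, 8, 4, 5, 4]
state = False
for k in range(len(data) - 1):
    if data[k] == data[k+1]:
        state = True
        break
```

Check consecutive duplicates in [4, 5, 0, 6, 2, 4, 8, 4, 5, 4]
`state` takes the values: False

Answer: False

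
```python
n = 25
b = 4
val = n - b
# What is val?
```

Trace:
`n = 25` → n = 25
`b = 4` → b = 4
`val = n - b` → val = 21
So val = 21

Answer: 21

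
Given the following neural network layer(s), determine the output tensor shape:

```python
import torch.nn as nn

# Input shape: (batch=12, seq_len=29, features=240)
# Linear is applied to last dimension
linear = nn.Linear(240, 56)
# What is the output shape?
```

Input: (12, 29, 240) -> Output: (12, 29, 56)

Answer: (12, 29, 56)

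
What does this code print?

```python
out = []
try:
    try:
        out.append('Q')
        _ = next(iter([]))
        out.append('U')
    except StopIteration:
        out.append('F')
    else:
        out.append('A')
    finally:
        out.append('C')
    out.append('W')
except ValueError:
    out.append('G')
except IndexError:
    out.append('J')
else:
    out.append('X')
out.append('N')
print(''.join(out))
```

Execution trace: 'Q' (inner try body) → 'F' (inner except StopIteration) → 'C' (inner finally) → 'W' (try body, no exception) → 'X' (else) → 'N' (after the try/except). Output: QFCWXN

Answer: QFCWXN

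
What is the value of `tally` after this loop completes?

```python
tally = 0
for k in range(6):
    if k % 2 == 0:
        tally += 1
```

Count numbers divisible by 2 in range(6)
`tally` takes the values: 0 → 1 → 2 → 3

Answer: 3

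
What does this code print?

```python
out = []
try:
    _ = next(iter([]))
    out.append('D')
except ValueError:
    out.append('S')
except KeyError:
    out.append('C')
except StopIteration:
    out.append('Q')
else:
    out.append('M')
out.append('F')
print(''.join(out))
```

Execution trace: 'Q' (except StopIteration) → 'F' (after the try/except). Output: QF

Answer: QF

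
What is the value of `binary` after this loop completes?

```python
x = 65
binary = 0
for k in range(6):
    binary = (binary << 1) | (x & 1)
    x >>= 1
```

Reverse lowest 6 bits of 65
`binary` takes the values: 0 → 1 → 2 → 4 → 8 → 16 → 32

Answer: 32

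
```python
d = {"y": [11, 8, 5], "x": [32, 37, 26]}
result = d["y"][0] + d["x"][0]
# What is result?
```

Trace:
`d = {"y": [11, 8, 5], "x": [32, 37, 26]}` → d = {'y': [11, 8, 5], 'x': [32, 37, 26]}
`result = d["y"][0] + d["x"][0]` → result = 43
So result = 43

Answer: 43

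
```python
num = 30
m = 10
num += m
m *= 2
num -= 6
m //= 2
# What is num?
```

Trace:
`num = 30` → num = 30
`m = 10` → m = 10
`num += m` → num = 40
`m *= 2` → m = 20
`num -= 6` → num = 34
`m //= 2` → m = 10
So num = 34

Answer: 34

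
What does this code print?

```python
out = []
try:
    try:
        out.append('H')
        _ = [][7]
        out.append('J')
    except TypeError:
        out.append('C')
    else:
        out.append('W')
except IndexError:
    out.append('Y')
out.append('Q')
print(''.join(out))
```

Execution trace: 'H' (inner try body) → 'Y' (outer except IndexError) → 'Q' (after the try/except). Output: HYQ

Answer: HYQ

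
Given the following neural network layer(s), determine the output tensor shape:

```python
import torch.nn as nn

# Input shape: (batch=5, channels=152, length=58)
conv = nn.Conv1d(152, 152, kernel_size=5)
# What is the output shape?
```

Input: (5, 152, 58) -> Output: (5, 152, 54)

Answer: (5, 152, 54)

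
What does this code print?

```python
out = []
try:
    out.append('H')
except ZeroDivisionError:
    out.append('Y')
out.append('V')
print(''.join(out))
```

Execution trace: 'H' (try body, no exception) → 'V' (after the try/except). Output: HV

Answer: HV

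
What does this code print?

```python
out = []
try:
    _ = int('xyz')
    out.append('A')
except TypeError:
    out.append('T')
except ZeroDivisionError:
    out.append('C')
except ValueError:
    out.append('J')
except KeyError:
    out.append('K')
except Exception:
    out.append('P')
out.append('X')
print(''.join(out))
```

Execution trace: 'J' (except ValueError) → 'X' (after the try/except). Output: JX

Answer: JX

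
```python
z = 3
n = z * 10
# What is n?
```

Trace:
`z = 3` → z = 3
`n = z * 10` → n = 30
So n = 30

Answer: 30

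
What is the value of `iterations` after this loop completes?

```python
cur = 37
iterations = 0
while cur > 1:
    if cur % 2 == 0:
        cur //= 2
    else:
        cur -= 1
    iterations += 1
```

Steps to reduce 37 to 1
`iterations` takes the values: 0 → 1 → 2 → 3 → 4 → 5 → 6 → 7

Answer: 7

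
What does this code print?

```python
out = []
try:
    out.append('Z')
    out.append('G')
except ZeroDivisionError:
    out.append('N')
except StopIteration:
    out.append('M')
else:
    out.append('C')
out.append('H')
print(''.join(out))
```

Execution trace: 'Z' (try body) → 'G' (try body, no exception) → 'C' (else) → 'H' (after the try/except). Output: ZGCH

Answer: ZGCH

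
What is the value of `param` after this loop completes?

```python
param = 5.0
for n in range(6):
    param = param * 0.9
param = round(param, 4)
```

Exponential decay: 5.0 * 0.9^6
`param` takes the values: 5.0 → 4.5 → 4.05 → 3.645 → 3.2805 → 2.95245 → 2.657205 → 2.6572

Answer: 2.6572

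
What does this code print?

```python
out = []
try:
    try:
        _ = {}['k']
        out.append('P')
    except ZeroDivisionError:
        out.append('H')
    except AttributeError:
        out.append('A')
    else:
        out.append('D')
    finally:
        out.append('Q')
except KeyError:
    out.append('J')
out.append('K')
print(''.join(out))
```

Execution trace: 'Q' (finally) → 'J' (outer except KeyError) → 'K' (after the try/except). Output: QJK

Answer: QJK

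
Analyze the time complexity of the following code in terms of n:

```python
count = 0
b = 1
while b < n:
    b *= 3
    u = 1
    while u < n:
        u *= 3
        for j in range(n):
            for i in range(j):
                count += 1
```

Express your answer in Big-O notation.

Each loop level contributes: log n × log n × n × n. Multiplying the contributions gives O(n^2 log² n).

Answer: O(n^2 log² n)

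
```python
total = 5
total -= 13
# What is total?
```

Trace:
`total = 5` → total = 5
`total -= 13` → total = -8
So total = -8

Answer: -8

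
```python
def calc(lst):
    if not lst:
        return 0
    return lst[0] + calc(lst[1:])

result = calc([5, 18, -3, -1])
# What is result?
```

5 + 18 + (-3) + (-1) + 0 = 19

Answer: 19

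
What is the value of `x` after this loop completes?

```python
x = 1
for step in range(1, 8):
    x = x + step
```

Start at 1, add 1 through 7
`x` takes the values: 1 → 2 → 4 → 7 → 11 → 16 → 22 → 29

Answer: 29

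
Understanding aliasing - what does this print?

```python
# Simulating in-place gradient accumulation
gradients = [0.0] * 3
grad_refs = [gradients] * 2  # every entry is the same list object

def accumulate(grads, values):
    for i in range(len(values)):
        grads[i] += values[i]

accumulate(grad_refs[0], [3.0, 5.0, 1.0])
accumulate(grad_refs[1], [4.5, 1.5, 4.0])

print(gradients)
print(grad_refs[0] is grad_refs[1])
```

Key concept: gradient accumulation aliasing.
Step by step:
`gradients = [0.0] * 3` → gradients = [0.0, 0.0, 0.0]
`grad_refs = [gradients] * 2` → grad_refs = [[0.0, 0.0, 0.0], [0.0, 0.0, 0.0]]
`accumulate(grad_refs[0], [3.0, 5.0, 1.0])` → gradients = [3.0, 5.0, 1.0]; grad_refs = [[3.0, 5.0, 1.0], [3.0, 5.0, 1.0]]
`accumulate(grad_refs[1], [4.5, 1.5, 4.0])` → gradients = [7.5, 6.5, 5.0]; grad_refs = [[7.5, 6.5, 5.0], [7.5, 6.5, 5.0]]
`print(gradients)` → prints [7.5, 6.5, 5.0]
`print(grad_refs[0] is grad_refs[1])` → prints True

Answer:
[7.5, 6.5, 5.0]
True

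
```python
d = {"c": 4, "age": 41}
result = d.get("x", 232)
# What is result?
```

Trace:
`d = {"c": 4, "age": 41}` → d = {'c': 4, 'age': 41}
`result = d.get("x", 232)` → result = 232
So result = 232

Answer: 232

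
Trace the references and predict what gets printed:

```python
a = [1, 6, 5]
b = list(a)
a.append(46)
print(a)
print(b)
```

Key concept: list() constructor creates copy.
Step by step:
`a = [1, 6, 5]` → a = [1, 6, 5]
`b = list(a)` → b = [1, 6, 5]
`a.append(46)` → a = [1, 6, 5, 46]
`print(a)` → prints [1, 6, 5, 46]
`print(b)` → prints [1, 6, 5]

Answer:
[1, 6, 5, 46]
[1, 6, 5]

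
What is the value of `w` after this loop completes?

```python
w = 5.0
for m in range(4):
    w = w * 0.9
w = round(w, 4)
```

Exponential decay: 5.0 * 0.9^4
`w` takes the values: 5.0 → 4.5 → 4.05 → 3.645 → 3.2805

Answer: 3.2805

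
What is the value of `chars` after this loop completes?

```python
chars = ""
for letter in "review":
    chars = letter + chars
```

Reverse 'review'
`chars` takes the values: "" → "r" → "er" → "ver" → "iver" → "eiver" → "weiver"

Answer: "weiver"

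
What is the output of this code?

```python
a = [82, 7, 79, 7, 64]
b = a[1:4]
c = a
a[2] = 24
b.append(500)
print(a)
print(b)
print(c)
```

Key concept: slice vs alias.
Step by step:
`a = [82, 7, 79, 7, 64]` → a = [82, 7, 79, 7, 64]
`b = a[1:4]` → b = [7, 79, 7]
`c = a` → c = [82, 7, 79, 7, 64] (same object as a)
`a[2] = 24` → a = [82, 7, 24, 7, 64] (same object as c); c = [82, 7, 24, 7, 64] (same object as a)
`b.append(500)` → b = [7, 79, 7, 500]
`print(a)` → prints [82, 7, 24, 7, 64]
`print(b)` → prints [7, 79, 7, 500]
`print(c)` → prints [82, 7, 24, 7, 64]

Answer:
[82, 7, 24, 7, 64]
[7, 79, 7, 500]
[82, 7, 24, 7, 64]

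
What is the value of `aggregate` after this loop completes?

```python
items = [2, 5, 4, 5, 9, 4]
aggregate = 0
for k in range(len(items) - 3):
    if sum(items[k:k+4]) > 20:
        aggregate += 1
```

Count windows with sum > 20
`aggregate` takes the values: 0 → 1 → 2

Answer: 2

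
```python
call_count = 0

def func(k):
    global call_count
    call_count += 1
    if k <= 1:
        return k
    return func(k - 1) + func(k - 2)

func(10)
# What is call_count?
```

Calls(k) = 1 + Calls(k-1) + Calls(k-2); Calls(0)=Calls(1)=1. For k=10 this gives 177.

Answer: 177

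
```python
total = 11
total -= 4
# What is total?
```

Trace:
`total = 11` → total = 11
`total -= 4` → total = 7
So total = 7

Answer: 7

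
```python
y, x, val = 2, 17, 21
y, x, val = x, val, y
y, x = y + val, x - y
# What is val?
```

Trace:
`y, x, val = 2, 17, 21` → y = 2; x = 17; val = 21
`y, x, val = x, val, y` → y = 17; x = 21; val = 2
`y, x = y + val, x - y` → y = 19; x = 4
So val = 2

Answer: 2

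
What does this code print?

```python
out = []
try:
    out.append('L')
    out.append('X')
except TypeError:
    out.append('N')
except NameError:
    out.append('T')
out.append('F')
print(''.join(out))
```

Execution trace: 'L' (try body) → 'X' (try body, no exception) → 'F' (after the try/except). Output: LXF

Answer: LXF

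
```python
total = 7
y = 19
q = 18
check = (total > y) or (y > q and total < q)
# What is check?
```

Trace:
`total = 7` → total = 7
`y = 19` → y = 19
`q = 18` → q = 18
`check = (total > y) or (y > q and total < q)` → check = True
So check = True

Answer: True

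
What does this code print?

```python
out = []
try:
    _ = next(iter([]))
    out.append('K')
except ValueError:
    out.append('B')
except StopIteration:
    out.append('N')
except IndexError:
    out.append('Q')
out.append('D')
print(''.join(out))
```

Execution trace: 'N' (except StopIteration) → 'D' (after the try/except). Output: ND

Answer: ND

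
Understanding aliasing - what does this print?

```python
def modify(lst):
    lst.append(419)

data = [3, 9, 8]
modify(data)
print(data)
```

Key concept: function modifies passed list.
Step by step:
`data = [3, 9, 8]` → data = [3, 9, 8]
`modify(data)` → data = [3, 9, 8, 419]
`print(data)` → prints [3, 9, 8, 419]

Answer: [3, 9, 8, 419]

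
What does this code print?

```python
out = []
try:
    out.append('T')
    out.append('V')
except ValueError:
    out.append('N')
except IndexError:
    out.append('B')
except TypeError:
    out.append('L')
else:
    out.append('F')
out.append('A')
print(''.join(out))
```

Execution trace: 'T' (try body) → 'V' (try body, no exception) → 'F' (else) → 'A' (after the try/except). Output: TVFA

Answer: TVFA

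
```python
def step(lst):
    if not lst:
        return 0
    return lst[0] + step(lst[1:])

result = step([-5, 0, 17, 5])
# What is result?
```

(-5) + 0 + 17 + 5 + 0 = 17

Answer: 17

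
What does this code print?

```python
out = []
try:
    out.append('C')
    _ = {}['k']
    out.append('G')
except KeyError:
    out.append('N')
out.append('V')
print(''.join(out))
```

Execution trace: 'C' (try body) → 'N' (except KeyError) → 'V' (after the try/except). Output: CNV

Answer: CNV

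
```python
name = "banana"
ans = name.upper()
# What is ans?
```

Trace:
`name = "banana"` → name = 'banana'
`ans = name.upper()` → ans = 'BANANA'
So ans = 'BANANA'

Answer: 'BANANA'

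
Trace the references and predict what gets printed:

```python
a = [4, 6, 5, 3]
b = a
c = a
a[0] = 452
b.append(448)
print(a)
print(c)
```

Key concept: multiple aliases.
Step by step:
`a = [4, 6, 5, 3]` → a = [4, 6, 5, 3]
`b = a` → b = [4, 6, 5, 3] (same object as a)
`c = a` → c = [4, 6, 5, 3] (same object as a, b)
`a[0] = 452` → a = [452, 6, 5, 3] (same object as b, c); b = [452, 6, 5, 3] (same object as a, c); c = [452, 6, 5, 3] (same object as a, b)
`b.append(448)` → a = [452, 6, 5, 3, 448] (same object as b, c); b = [452, 6, 5, 3, 448] (same object as a, c); c = [452, 6, 5, 3, 448] (same object as a, b)
`print(a)` → prints [452, 6, 5, 3, 448]
`print(c)` → prints [452, 6, 5, 3, 448]

Answer:
[452, 6, 5, 3, 448]
[452, 6, 5, 3, 448]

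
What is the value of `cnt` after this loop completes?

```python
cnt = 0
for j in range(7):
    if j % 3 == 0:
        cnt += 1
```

Count numbers divisible by 3 in range(7)
`cnt` takes the values: 0 → 1 → 2 → 3

Answer: 3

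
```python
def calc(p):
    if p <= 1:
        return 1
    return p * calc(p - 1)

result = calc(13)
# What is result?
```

calc(13) = 13 * 12 * 11 * 10 * 9 * 8 * 7 * 6 * 5 * 4 * 3 * 2 * 1 = 6227020800

Answer: 6227020800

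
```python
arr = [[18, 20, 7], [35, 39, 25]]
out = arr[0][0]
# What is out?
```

Trace:
`arr = [[18, 20, 7], [35, 39, 25]]` → arr = [[18, 20, 7], [35, 39, 25]]
`out = arr[0][0]` → out = 18
So out = 18

Answer: 18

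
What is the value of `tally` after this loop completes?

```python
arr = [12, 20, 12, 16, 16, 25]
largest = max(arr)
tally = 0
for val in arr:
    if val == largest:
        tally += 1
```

Count of max value 25 in [12, 20, 12, 16, 16, 25]
`tally` takes the values: 0 → 1

Answer: 1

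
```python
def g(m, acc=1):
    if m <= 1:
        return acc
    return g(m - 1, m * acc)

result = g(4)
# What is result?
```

Accumulator trace (n, acc): (4, 1) -> (3, 4) -> (2, 12) -> (1, 24) -> return 24

Answer: 24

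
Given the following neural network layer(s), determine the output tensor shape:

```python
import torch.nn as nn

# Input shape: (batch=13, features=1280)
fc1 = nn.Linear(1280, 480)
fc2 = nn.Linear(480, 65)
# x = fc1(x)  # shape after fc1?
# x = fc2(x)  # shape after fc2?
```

Input: (13, 1280) -> after fc1: (13, 480) -> Output: (13, 65)

Answer: (13, 65)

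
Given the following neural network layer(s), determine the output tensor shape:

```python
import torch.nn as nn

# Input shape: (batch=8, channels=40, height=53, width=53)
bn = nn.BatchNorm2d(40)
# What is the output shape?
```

Input: (8, 40, 53, 53) -> Output: (8, 40, 53, 53)

Answer: (8, 40, 53, 53)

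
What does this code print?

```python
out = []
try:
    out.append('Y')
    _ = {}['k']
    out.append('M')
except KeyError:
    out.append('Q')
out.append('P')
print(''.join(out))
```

Execution trace: 'Y' (try body) → 'Q' (except KeyError) → 'P' (after the try/except). Output: YQP

Answer: YQP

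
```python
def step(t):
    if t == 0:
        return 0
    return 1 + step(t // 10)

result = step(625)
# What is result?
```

Count of digits of 625: 3

Answer: 3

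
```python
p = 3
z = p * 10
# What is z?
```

Trace:
`p = 3` → p = 3
`z = p * 10` → z = 30
So z = 30

Answer: 30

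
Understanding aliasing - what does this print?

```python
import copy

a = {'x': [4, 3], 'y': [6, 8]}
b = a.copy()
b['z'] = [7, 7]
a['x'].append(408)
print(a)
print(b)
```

Key concept: shallow copy of dict with mutable values.
Step by step:
`a = {'x': [4, 3], 'y': [6, 8]}` → a = {'x': [4, 3], 'y': [6, 8]}
`b = a.copy()` → b = {'x': [4, 3], 'y': [6, 8]}
`b['z'] = [7, 7]` → b = {'x': [4, 3], 'y': [6, 8], 'z': [7, 7]}
`a['x'].append(408)` → a = {'x': [4, 3, 408], 'y': [6, 8]}; b = {'x': [4, 3, 408], 'y': [6, 8], 'z': [7, 7]}
`print(a)` → prints {'x': [4, 3, 408], 'y': [6, 8]}
`print(b)` → prints {'x': [4, 3, 408], 'y': [6, 8], 'z': [7, 7]}

Answer:
{'x': [4, 3, 408], 'y': [6, 8]}
{'x': [4, 3, 408], 'y': [6, 8], 'z': [7, 7]}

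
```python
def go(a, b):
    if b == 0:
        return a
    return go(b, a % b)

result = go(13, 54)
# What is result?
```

go(13, 54) -> go(54, 13) -> go(13, 2) -> go(2, 1) -> go(1, 0) -> 1

Answer: 1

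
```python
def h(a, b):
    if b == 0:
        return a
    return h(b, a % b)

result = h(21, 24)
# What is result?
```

h(21, 24) -> h(24, 21) -> h(21, 3) -> h(3, 0) -> 3

Answer: 3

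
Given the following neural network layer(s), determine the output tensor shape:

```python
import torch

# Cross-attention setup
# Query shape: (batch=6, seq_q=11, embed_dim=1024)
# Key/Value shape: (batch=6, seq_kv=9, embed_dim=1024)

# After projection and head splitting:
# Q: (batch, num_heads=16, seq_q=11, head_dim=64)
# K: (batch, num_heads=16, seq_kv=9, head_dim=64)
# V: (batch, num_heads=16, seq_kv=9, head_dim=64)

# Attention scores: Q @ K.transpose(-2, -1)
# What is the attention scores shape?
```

Input: (6, 11, 1024) -> Output: (6, 16, 11, 9)

Answer: (6, 16, 11, 9)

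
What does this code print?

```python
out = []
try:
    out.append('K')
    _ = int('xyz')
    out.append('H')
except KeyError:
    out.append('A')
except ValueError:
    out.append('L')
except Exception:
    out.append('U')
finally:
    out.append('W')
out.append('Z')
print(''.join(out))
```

Execution trace: 'K' (try body) → 'L' (except ValueError) → 'W' (finally) → 'Z' (after the try/except). Output: KLWZ

Answer: KLWZ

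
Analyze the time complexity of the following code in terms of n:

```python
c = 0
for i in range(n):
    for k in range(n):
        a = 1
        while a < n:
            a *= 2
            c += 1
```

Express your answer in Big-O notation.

Each loop level contributes: n × n × log n. Multiplying the contributions gives O(n^2 log n).

Answer: O(n^2 log n)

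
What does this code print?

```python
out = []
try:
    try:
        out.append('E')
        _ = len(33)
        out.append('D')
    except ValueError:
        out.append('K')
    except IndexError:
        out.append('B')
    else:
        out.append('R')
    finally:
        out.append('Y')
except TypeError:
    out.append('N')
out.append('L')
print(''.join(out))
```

Execution trace: 'E' (inner try body) → 'Y' (inner finally) → 'N' (outer except TypeError) → 'L' (after the try/except). Output: EYNL

Answer: EYNL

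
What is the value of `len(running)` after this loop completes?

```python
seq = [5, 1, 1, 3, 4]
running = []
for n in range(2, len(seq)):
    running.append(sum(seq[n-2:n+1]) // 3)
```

Number of 3-element averages
`running` takes the values: [] → [2] → [2, 1] → [2, 1, 2]
So `len(running)` = 3

Answer: 3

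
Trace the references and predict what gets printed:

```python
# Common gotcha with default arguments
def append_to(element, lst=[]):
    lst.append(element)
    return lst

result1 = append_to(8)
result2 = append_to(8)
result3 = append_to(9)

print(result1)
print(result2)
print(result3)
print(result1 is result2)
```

Key concept: mutable default argument gotcha.
Step by step:
`result1 = append_to(8)` → result1 = [8]
`result2 = append_to(8)` → result1 = [8, 8] (same object as result2); result2 = [8, 8] (same object as result1)
`result3 = append_to(9)` → result1 = [8, 8, 9] (same object as result2, result3); result2 = [8, 8, 9] (same object as result1, result3); result3 = [8, 8, 9] (same object as result1, result2)
`print(result1)` → prints [8, 8, 9]
`print(result2)` → prints [8, 8, 9]
`print(result3)` → prints [8, 8, 9]
`print(result1 is result2)` → prints True

Answer:
[8, 8, 9]
[8, 8, 9]
[8, 8, 9]
True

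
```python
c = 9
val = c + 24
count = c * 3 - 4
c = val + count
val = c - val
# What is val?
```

Trace:
`c = 9` → c = 9
`val = c + 24` → val = 33
`count = c * 3 - 4` → count = 23
`c = val + count` → c = 56
`val = c - val` → val = 23
So val = 23

Answer: 23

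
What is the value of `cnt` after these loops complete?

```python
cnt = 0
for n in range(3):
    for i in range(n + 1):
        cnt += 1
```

Triangle: 1 + 2 + ... + 3
`cnt` takes the values: 0 → 1 → 2 → 3 → 4 → 5 → 6

Answer: 6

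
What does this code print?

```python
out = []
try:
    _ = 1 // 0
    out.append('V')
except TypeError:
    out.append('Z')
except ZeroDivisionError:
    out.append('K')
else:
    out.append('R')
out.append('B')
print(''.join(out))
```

Execution trace: 'K' (except ZeroDivisionError) → 'B' (after the try/except). Output: KB

Answer: KB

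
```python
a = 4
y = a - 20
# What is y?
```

Trace:
`a = 4` → a = 4
`y = a - 20` → y = -16
So y = -16

Answer: -16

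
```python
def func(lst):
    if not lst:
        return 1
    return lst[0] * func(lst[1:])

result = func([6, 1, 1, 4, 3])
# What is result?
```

Product over [6, 1, 1, 4, 3] = 6 * 1 * 1 * 4 * 3 = 72

Answer: 72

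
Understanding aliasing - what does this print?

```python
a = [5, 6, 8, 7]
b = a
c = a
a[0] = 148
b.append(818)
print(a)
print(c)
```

Key concept: multiple aliases.
Step by step:
`a = [5, 6, 8, 7]` → a = [5, 6, 8, 7]
`b = a` → b = [5, 6, 8, 7] (same object as a)
`c = a` → c = [5, 6, 8, 7] (same object as a, b)
`a[0] = 148` → a = [148, 6, 8, 7] (same object as b, c); b = [148, 6, 8, 7] (same object as a, c); c = [148, 6, 8, 7] (same object as a, b)
`b.append(818)` → a = [148, 6, 8, 7, 818] (same object as b, c); b = [148, 6, 8, 7, 818] (same object as a, c); c = [148, 6, 8, 7, 818] (same object as a, b)
`print(a)` → prints [148, 6, 8, 7, 818]
`print(c)` → prints [148, 6, 8, 7, 818]

Answer:
[148, 6, 8, 7, 818]
[148, 6, 8, 7, 818]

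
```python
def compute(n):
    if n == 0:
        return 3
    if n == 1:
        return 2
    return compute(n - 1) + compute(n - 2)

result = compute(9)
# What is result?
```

Build up from base cases: compute(0)=3, compute(1)=2, compute(2)=5, compute(3)=7, compute(4)=12, compute(5)=19, compute(6)=31, ..., compute(9)=131

Answer: 131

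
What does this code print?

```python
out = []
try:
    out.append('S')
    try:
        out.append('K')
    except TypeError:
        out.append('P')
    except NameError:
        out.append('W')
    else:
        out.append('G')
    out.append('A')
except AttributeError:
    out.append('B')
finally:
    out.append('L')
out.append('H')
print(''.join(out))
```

Execution trace: 'S' (try body) → 'K' (inner try body, no exception) → 'G' (inner else) → 'A' (try body, no exception) → 'L' (finally) → 'H' (after the try/except). Output: SKGALH

Answer: SKGALH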